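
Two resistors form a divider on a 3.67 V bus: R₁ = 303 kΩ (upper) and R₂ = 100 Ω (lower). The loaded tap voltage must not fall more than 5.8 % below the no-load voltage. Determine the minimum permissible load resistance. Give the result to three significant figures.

Output resistance R_th = R₁‖R₂ = (303000 × 100)/303100 = 99.97 Ω.
The fractional drop is R_th/(R_th + R_L); requiring this ≤ 0.0580 gives R_L ≥ R_th(1/0.0580 − 1) = 99.97 × 16.24 = 1.62 kΩ.

R_L(min) ≈ 1.62 kΩ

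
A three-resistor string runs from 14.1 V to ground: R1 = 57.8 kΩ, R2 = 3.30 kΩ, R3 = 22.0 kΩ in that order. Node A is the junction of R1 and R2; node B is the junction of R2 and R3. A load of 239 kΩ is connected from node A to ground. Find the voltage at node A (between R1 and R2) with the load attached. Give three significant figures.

V ≈ 4.00 V

Below node A the series string R2+R3 = 25.30 kΩ sits in parallel with the 239 kΩ load: 22.88 kΩ.
V_A = 14.1 × 22.88/(57.8 + 22.88) = 4.00 V.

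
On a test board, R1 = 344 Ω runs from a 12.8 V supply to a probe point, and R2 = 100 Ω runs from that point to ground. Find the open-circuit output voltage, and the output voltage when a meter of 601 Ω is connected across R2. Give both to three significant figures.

Open-circuit: V = 12.8 × 100/(344 + 100) = 2.88 V.
With the load, R2 becomes R2‖R_L = 85.73 Ω, so V = 12.8 × 85.73/429.7 = 2.55 V.

Unloaded: 2.88 V; loaded: 2.55 V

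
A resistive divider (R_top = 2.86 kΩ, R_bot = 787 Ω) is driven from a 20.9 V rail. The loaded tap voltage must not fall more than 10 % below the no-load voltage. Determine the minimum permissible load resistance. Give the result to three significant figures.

Output resistance R_th = R_top‖R_bot = (2860 × 787)/3647 = 617.2 Ω.
The fractional drop is R_th/(R_th + R_L); requiring this ≤ 0.100 gives R_L ≥ R_th(1/0.100 − 1) = 617.2 × 9.000 = 5.55 kΩ.

R_L(min) ≈ 5.55 kΩ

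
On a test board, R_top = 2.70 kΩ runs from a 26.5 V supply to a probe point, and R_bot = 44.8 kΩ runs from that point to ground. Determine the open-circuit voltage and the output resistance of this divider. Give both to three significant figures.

V_th is the open-circuit tap voltage: 26.5 × 44.8/(2.70 + 44.8) = 25.0 V.
With the supply zeroed, R_top and R_bot appear in parallel from the tap: R_th = R_top‖R_bot = (2.70 × 44.8)/47.50 = 2.55 kΩ.

V_th = 25.0 V, R_th = 2.55 kΩ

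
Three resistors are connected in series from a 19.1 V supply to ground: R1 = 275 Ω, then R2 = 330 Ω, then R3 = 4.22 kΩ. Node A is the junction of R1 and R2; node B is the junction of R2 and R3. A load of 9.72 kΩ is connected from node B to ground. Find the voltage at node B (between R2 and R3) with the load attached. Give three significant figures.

At node B, R3 is in parallel with the load: R3‖R_L = 2942 Ω.
Below node A the resistance is R2 + (R3‖R_L) = 3272 Ω, so V_A = 19.1 × 3272/3547 = 17.62 V.
Then V_B = V_A × (R3‖R_L)/(R2 + R3‖R_L) = 17.62 × 2942/3272 = 15.8 V.

V ≈ 15.8 V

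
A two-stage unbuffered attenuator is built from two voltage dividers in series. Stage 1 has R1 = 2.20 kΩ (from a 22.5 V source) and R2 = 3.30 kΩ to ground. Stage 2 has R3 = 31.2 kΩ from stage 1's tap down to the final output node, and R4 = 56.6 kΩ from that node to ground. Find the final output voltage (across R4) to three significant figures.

V_out ≈ 8.57 V

Stage 2 presents R3+R4 = 87.80 kΩ as a load on stage 1's tap.
Stage 1's lower leg becomes R2‖(R3+R4) = 3.180 kΩ, so V_mid = 22.5 × 3.180/5.380 = 13.30 V.
Stage 2 is itself unloaded: V_out = V_mid × R4/(R3+R4) = 13.30 × 56.6/87.80 = 8.57 V.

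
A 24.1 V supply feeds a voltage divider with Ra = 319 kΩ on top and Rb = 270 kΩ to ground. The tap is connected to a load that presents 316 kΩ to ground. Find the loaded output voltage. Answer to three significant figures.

V_out ≈ 7.55 V

The load sits in parallel with Rb: Rb‖R_L = (270 × 316) / (270 + 316) = 145.6 kΩ.
V_out = 24.1 × 145.6 / (319 + 145.6) = 24.1 × 145.6/464.6 = 7.55 V.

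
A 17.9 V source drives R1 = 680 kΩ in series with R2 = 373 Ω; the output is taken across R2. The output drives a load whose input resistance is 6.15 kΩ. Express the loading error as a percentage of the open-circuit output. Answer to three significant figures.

5.72 %

The divider's output (Thévenin) resistance is R1‖R2 = 372.8 Ω.
Fractional drop under load = R_th/(R_th + R_L) = 372.8 / (372.8 + 6150) = 0.05715.
So the output falls by 5.72 %.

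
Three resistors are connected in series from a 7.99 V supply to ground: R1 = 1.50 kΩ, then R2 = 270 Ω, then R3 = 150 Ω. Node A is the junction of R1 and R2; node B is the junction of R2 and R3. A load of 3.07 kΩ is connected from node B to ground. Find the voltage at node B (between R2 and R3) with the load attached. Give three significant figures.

At node B, R3 is in parallel with the load: R3‖R_L = 143.0 Ω.
Below node A the resistance is R2 + (R3‖R_L) = 413.0 Ω, so V_A = 7.99 × 413.0/1913 = 1.725 V.
Then V_B = V_A × (R3‖R_L)/(R2 + R3‖R_L) = 1.725 × 143.0/413.0 = 0.597 V.

V ≈ 0.597 V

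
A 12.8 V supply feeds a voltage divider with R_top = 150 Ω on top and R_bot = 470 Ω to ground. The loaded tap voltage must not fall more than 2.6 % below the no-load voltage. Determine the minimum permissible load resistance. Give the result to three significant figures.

R_L(min) ≈ 4.26 kΩ

Output resistance R_th = R_top‖R_bot = (150 × 470)/620.0 = 113.7 Ω.
The fractional drop is R_th/(R_th + R_L); requiring this ≤ 0.0260 gives R_L ≥ R_th(1/0.0260 − 1) = 113.7 × 37.46 = 4.26 kΩ.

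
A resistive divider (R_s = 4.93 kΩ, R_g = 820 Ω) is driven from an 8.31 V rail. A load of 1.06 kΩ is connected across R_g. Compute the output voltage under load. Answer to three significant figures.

The load sits in parallel with R_g: R_g‖R_L = (820 × 1060) / (820 + 1060) = 462.3 Ω.
V_out = 8.31 × 462.3 / (4930 + 462.3) = 8.31 × 462.3/5392 = 0.713 V.
(Unloaded it would have been 1.19 V.)

V_out ≈ 0.713 V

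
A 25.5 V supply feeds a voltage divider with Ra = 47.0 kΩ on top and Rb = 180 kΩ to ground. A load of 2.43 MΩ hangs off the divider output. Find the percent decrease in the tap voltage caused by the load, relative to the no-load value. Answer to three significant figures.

The divider's output (Thévenin) resistance is Ra‖Rb = 37.27 kΩ.
Fractional drop under load = R_th/(R_th + R_L) = 37.27 / (37.27 + 2430) = 0.01511.
So the output falls by 1.51 %.

1.51 %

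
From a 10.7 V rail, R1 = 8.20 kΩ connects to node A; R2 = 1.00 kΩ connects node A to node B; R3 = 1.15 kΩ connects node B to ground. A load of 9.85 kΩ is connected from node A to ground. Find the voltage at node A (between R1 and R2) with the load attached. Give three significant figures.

V ≈ 1.89 V

Below node A the series string R2+R3 = 2.150 kΩ sits in parallel with the 9.85 kΩ load: 1.765 kΩ.
V_A = 10.7 × 1.765/(8.20 + 1.765) = 1.89 V.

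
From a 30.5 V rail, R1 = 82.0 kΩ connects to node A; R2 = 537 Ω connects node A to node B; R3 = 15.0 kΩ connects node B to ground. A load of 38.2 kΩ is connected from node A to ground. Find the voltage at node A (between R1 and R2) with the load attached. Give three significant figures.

Below node A the series string R2+R3 = 15540 Ω sits in parallel with the 38200 Ω load: 11040 Ω.
V_A = 30.5 × 11040/(82000 + 11040) = 3.62 V.

V ≈ 3.62 V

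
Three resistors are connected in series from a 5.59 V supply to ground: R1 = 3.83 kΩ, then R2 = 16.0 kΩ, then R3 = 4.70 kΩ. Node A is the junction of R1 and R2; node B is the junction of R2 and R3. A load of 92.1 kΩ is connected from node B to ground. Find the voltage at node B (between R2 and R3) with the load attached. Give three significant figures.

V ≈ 1.03 V

At node B, R3 is in parallel with the load: R3‖R_L = 4.472 kΩ.
Below node A the resistance is R2 + (R3‖R_L) = 20.47 kΩ, so V_A = 5.59 × 20.47/24.30 = 4.709 V.
Then V_B = V_A × (R3‖R_L)/(R2 + R3‖R_L) = 4.709 × 4.472/20.47 = 1.03 V.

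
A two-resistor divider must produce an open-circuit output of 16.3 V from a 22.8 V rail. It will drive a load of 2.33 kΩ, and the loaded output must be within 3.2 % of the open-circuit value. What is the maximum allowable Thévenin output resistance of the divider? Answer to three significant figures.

R_th ≤ 77.0 Ω

Loading drop = R_th/(R_th + R_L) ≤ 0.0320, so R_th ≤ R_L · ε/(1−ε) = 2.33 kΩ × 0.0320/0.9680 = 77.0 Ω.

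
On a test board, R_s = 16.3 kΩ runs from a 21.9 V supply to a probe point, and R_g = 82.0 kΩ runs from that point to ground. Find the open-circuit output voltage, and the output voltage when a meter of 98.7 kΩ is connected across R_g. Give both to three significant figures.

Open-circuit: V = 21.9 × 82.0/(16.3 + 82.0) = 18.3 V.
With the load, R_g becomes R_g‖R_L = 44.79 kΩ, so V = 21.9 × 44.79/61.09 = 16.1 V.

Unloaded: 18.3 V; loaded: 16.1 V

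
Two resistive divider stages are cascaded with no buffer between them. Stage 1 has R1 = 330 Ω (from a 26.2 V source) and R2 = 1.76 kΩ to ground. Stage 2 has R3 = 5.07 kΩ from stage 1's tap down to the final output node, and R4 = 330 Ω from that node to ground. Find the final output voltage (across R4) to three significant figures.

Stage 2 presents R3+R4 = 5400 Ω as a load on stage 1's tap.
Stage 1's lower leg becomes R2‖(R3+R4) = 1327 Ω, so V_mid = 26.2 × 1327/1657 = 20.98 V.
Stage 2 is itself unloaded: V_out = V_mid × R4/(R3+R4) = 20.98 × 330/5400 = 1.28 V.

V_out ≈ 1.28 V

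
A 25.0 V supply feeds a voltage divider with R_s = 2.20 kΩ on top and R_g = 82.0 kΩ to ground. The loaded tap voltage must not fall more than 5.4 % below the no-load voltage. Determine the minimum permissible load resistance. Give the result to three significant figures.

Output resistance R_th = R_s‖R_g = (2.20 × 82.0)/84.20 = 2.143 kΩ.
The fractional drop is R_th/(R_th + R_L); requiring this ≤ 0.0540 gives R_L ≥ R_th(1/0.0540 − 1) = 2.143 × 17.52 = 37.5 kΩ.

R_L(min) ≈ 37.5 kΩ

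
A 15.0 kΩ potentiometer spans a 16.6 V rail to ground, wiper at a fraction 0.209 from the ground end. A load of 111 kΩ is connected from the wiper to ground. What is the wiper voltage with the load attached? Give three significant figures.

V ≈ 3.39 V

The wiper splits the pot into (1−α)R = 11.87 kΩ above and αR = 3.135 kΩ below.
Lower section ‖ load = 3.049 kΩ.
V_wiper = 16.6 × 3.049/(11.87 + 3.049) = 3.39 V.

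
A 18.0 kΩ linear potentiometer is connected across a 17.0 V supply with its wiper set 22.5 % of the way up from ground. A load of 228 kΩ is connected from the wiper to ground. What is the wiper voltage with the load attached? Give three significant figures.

The wiper splits the pot into (1−α)R = 13.95 kΩ above and αR = 4.050 kΩ below.
Lower section ‖ load = 3.979 kΩ.
V_wiper = 17.0 × 3.979/(13.95 + 3.979) = 3.77 V.

V ≈ 3.77 V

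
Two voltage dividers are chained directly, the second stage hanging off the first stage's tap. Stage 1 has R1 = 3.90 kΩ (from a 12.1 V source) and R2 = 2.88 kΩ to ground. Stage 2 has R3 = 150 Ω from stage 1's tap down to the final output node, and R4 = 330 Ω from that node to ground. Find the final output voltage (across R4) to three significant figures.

V_out ≈ 0.794 V

Stage 2 presents R3+R4 = 480.0 Ω as a load on stage 1's tap.
Stage 1's lower leg becomes R2‖(R3+R4) = 411.4 Ω, so V_mid = 12.1 × 411.4/4311 = 1.155 V.
Stage 2 is itself unloaded: V_out = V_mid × R4/(R3+R4) = 1.155 × 330/480.0 = 0.794 V.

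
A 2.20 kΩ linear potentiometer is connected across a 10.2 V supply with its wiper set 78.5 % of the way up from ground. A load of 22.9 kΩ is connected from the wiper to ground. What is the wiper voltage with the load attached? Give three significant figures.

V ≈ 7.88 V

The wiper splits the pot into (1−α)R = 473.0 Ω above and αR = 1727 Ω below.
Lower section ‖ load = 1606 Ω.
V_wiper = 10.2 × 1606/(473.0 + 1606) = 7.88 V.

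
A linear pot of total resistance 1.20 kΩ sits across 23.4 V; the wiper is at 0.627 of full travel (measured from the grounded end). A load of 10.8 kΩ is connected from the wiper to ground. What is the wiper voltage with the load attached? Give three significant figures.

The wiper splits the pot into (1−α)R = 447.6 Ω above and αR = 752.4 Ω below.
Lower section ‖ load = 703.4 Ω.
V_wiper = 23.4 × 703.4/(447.6 + 703.4) = 14.3 V.

V ≈ 14.3 V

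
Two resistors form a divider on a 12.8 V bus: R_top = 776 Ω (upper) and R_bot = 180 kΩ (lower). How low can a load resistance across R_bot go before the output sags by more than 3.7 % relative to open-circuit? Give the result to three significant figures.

R_L(min) ≈ 20.1 kΩ

Output resistance R_th = R_top‖R_bot = (776 × 180000)/180800 = 772.7 Ω.
The fractional drop is R_th/(R_th + R_L); requiring this ≤ 0.0370 gives R_L ≥ R_th(1/0.0370 − 1) = 772.7 × 26.03 = 20.1 kΩ.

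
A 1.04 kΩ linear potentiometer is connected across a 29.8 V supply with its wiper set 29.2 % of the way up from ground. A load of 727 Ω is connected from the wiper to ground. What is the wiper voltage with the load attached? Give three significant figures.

The wiper splits the pot into (1−α)R = 736.3 Ω above and αR = 303.7 Ω below.
Lower section ‖ load = 214.2 Ω.
V_wiper = 29.8 × 214.2/(736.3 + 214.2) = 6.72 V.

V ≈ 6.72 V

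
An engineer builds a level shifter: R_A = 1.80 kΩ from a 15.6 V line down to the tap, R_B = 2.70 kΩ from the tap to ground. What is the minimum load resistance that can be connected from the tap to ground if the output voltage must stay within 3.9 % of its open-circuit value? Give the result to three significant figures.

R_L(min) ≈ 26.6 kΩ

Output resistance R_th = R_A‖R_B = (1.80 × 2.70)/4.500 = 1.080 kΩ.
The fractional drop is R_th/(R_th + R_L); requiring this ≤ 0.0390 gives R_L ≥ R_th(1/0.0390 − 1) = 1.080 × 24.64 = 26.6 kΩ.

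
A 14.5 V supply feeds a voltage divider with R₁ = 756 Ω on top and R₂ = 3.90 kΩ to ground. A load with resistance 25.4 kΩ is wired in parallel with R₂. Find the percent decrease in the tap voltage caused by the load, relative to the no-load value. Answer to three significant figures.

2.43 %

The divider's output (Thévenin) resistance is R₁‖R₂ = 633.2 Ω.
Fractional drop under load = R_th/(R_th + R_L) = 633.2 / (633.2 + 25400) = 0.02432.
So the output falls by 2.43 %.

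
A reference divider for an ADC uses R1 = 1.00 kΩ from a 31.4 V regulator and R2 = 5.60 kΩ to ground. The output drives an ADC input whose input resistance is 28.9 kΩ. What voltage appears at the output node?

The load sits in parallel with R2: R2‖R_L = (5.60 × 28.9) / (5.60 + 28.9) = 4.691 kΩ.
V_out = 31.4 × 4.691 / (1.00 + 4.691) = 31.4 × 4.691/5.691 = 25.9 V.

V_out ≈ 25.9 V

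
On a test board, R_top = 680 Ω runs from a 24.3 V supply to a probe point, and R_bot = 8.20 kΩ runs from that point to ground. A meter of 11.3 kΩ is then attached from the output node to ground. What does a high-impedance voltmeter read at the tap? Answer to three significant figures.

The load sits in parallel with R_bot: R_bot‖R_L = (8200 × 11300) / (8200 + 11300) = 4752 Ω.
V_out = 24.3 × 4752 / (680 + 4752) = 24.3 × 4752/5432 = 21.3 V.

V_out ≈ 21.3 V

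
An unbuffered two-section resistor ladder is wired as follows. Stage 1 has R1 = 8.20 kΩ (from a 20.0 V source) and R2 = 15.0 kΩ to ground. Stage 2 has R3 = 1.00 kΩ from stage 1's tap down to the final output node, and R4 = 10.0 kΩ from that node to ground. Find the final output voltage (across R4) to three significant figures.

Stage 2 presents R3+R4 = 11.00 kΩ as a load on stage 1's tap.
Stage 1's lower leg becomes R2‖(R3+R4) = 6.346 kΩ, so V_mid = 20.0 × 6.346/14.55 = 8.726 V.
Stage 2 is itself unloaded: V_out = V_mid × R4/(R3+R4) = 8.726 × 10.0/11.00 = 7.93 V.

V_out ≈ 7.93 V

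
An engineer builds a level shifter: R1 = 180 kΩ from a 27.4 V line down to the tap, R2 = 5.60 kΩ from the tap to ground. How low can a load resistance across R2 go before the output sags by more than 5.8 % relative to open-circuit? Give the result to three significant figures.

R_L(min) ≈ 88.2 kΩ

Output resistance R_th = R1‖R2 = (180 × 5.60)/185.6 = 5.431 kΩ.
The fractional drop is R_th/(R_th + R_L); requiring this ≤ 0.0580 gives R_L ≥ R_th(1/0.0580 − 1) = 5.431 × 16.24 = 88.2 kΩ.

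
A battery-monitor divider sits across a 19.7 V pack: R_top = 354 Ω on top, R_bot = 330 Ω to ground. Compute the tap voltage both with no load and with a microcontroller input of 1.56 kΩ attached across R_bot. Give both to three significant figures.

Unloaded: 9.50 V; loaded: 8.57 V

Open-circuit: V = 19.7 × 330/(354 + 330) = 9.50 V.
With the load, R_bot becomes R_bot‖R_L = 272.4 Ω, so V = 19.7 × 272.4/626.4 = 8.57 V.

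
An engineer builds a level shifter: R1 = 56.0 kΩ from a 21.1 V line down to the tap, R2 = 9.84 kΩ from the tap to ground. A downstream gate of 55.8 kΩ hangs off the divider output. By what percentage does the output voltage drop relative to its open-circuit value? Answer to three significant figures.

13.0 %

The divider's output (Thévenin) resistance is R1‖R2 = 8.369 kΩ.
Fractional drop under load = R_th/(R_th + R_L) = 8.369 / (8.369 + 55.8) = 0.1304.
So the output falls by 13.0 %.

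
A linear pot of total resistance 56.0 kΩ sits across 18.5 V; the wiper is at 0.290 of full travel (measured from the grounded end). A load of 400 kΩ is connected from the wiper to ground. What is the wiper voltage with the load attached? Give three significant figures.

The wiper splits the pot into (1−α)R = 39.76 kΩ above and αR = 16.24 kΩ below.
Lower section ‖ load = 15.61 kΩ.
V_wiper = 18.5 × 15.61/(39.76 + 15.61) = 5.21 V.

V ≈ 5.21 V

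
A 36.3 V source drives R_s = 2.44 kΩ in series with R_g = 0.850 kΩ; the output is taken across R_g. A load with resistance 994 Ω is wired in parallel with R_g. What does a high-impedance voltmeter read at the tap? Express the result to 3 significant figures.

The load sits in parallel with R_g: R_g‖R_L = (850 × 994) / (850 + 994) = 458.2 Ω.
V_out = 36.3 × 458.2 / (2440 + 458.2) = 36.3 × 458.2/2898 = 5.74 V.
(Unloaded it would have been 9.38 V.)

V_out ≈ 5.74 V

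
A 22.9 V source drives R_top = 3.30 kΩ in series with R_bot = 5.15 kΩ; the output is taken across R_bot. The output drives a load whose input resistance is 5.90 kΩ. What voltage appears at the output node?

The load sits in parallel with R_bot: R_bot‖R_L = (5.15 × 5.90) / (5.15 + 5.90) = 2.750 kΩ.
V_out = 22.9 × 2.750 / (3.30 + 2.750) = 22.9 × 2.750/6.050 = 10.4 V.

V_out ≈ 10.4 V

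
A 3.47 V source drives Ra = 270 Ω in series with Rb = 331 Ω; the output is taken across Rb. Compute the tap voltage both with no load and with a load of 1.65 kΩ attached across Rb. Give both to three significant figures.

Open-circuit: V = 3.47 × 331/(270 + 331) = 1.91 V.
With the load, Rb becomes Rb‖R_L = 275.7 Ω, so V = 3.47 × 275.7/545.7 = 1.75 V.

Unloaded: 1.91 V; loaded: 1.75 V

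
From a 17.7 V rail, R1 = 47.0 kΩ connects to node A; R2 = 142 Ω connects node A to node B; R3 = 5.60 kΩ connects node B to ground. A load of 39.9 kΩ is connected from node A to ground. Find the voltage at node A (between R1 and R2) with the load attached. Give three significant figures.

Below node A the series string R2+R3 = 5742 Ω sits in parallel with the 39900 Ω load: 5020 Ω.
V_A = 17.7 × 5020/(47000 + 5020) = 1.71 V.

V ≈ 1.71 V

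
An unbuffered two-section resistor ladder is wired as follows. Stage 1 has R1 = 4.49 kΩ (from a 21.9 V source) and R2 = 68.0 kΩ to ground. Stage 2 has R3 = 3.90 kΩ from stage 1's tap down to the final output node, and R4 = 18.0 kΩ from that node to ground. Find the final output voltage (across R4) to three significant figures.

Stage 2 presents R3+R4 = 21.90 kΩ as a load on stage 1's tap.
Stage 1's lower leg becomes R2‖(R3+R4) = 16.57 kΩ, so V_mid = 21.9 × 16.57/21.06 = 17.23 V.
Stage 2 is itself unloaded: V_out = V_mid × R4/(R3+R4) = 17.23 × 18.0/21.90 = 14.2 V.

V_out ≈ 14.2 V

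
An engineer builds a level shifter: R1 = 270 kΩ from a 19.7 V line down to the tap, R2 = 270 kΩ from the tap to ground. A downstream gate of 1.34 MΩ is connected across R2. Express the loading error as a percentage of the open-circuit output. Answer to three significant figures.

Unloaded V = 19.7 × 270/540.0 = 9.8500 V.
Loaded: R2‖R_L = 224.7 kΩ, giving V = 19.7 × 224.7/494.7 = 8.9485 V.
Drop = (9.8500 − 8.9485) / 9.8500 = 9.15 %.

9.15 %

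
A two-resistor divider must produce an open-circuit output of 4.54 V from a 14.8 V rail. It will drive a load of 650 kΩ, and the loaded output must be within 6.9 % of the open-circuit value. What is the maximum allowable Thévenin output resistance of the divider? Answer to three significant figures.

Loading drop = R_th/(R_th + R_L) ≤ 0.0690, so R_th ≤ R_L · ε/(1−ε) = 650 kΩ × 0.0690/0.9310 = 48.2 kΩ.
(Any R1, R2 with R2/(R1+R2) = 0.307 and R1‖R2 ≤ 48.2 kΩ will meet the spec.)

R_th ≤ 48.2 kΩ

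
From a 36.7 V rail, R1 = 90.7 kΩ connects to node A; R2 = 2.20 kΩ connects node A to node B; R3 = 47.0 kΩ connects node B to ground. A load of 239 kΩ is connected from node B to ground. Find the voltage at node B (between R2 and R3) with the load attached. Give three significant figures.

At node B, R3 is in parallel with the load: R3‖R_L = 39.28 kΩ.
Below node A the resistance is R2 + (R3‖R_L) = 41.48 kΩ, so V_A = 36.7 × 41.48/132.2 = 11.52 V.
Then V_B = V_A × (R3‖R_L)/(R2 + R3‖R_L) = 11.52 × 39.28/41.48 = 10.9 V.

V ≈ 10.9 V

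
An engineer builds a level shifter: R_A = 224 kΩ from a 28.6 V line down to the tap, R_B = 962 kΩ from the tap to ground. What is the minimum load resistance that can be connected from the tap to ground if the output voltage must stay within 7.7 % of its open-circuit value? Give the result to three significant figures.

R_L(min) ≈ 2.18 MΩ

Output resistance R_th = R_A‖R_B = (224 × 962)/1186 = 181.7 kΩ.
The fractional drop is R_th/(R_th + R_L); requiring this ≤ 0.0770 gives R_L ≥ R_th(1/0.0770 − 1) = 181.7 × 11.99 = 2.18 MΩ.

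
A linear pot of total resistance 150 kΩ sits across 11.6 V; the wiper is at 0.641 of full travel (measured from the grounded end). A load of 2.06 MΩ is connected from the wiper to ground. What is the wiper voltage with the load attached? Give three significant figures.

The wiper splits the pot into (1−α)R = 53.85 kΩ above and αR = 96.15 kΩ below.
Lower section ‖ load = 91.86 kΩ.
V_wiper = 11.6 × 91.86/(53.85 + 91.86) = 7.31 V.

V ≈ 7.31 V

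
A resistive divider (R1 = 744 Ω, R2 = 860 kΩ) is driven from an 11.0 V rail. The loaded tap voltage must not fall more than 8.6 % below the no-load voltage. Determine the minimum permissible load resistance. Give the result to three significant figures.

Output resistance R_th = R1‖R2 = (744 × 860000)/860700 = 743.4 Ω.
The fractional drop is R_th/(R_th + R_L); requiring this ≤ 0.0860 gives R_L ≥ R_th(1/0.0860 − 1) = 743.4 × 10.63 = 7.90 kΩ.

R_L(min) ≈ 7.90 kΩ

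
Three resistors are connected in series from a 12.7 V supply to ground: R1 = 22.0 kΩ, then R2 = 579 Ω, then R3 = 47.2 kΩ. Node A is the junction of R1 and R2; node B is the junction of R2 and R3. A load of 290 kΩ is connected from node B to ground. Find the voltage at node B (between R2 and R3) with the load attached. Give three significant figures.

V ≈ 8.16 V

At node B, R3 is in parallel with the load: R3‖R_L = 40590 Ω.
Below node A the resistance is R2 + (R3‖R_L) = 41170 Ω, so V_A = 12.7 × 41170/63170 = 8.277 V.
Then V_B = V_A × (R3‖R_L)/(R2 + R3‖R_L) = 8.277 × 40590/41170 = 8.16 V.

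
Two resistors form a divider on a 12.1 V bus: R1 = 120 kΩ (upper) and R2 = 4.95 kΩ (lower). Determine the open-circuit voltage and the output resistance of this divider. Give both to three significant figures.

V_th is the open-circuit tap voltage: 12.1 × 4.95/(120 + 4.95) = 0.479 V.
With the supply zeroed, R1 and R2 appear in parallel from the tap: R_th = R1‖R2 = (120 × 4.95)/125.0 = 4.75 kΩ.

V_th = 0.479 V, R_th = 4.75 kΩ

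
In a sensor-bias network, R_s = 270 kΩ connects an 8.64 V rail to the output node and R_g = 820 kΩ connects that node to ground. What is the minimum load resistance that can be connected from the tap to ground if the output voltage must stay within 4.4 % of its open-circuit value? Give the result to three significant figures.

Output resistance R_th = R_s‖R_g = (270 × 820)/1090 = 203.1 kΩ.
The fractional drop is R_th/(R_th + R_L); requiring this ≤ 0.0440 gives R_L ≥ R_th(1/0.0440 − 1) = 203.1 × 21.73 = 4.41 MΩ.

R_L(min) ≈ 4.41 MΩ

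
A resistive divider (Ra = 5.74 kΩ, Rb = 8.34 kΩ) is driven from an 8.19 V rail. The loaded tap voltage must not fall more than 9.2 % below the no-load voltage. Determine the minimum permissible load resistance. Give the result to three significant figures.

R_L(min) ≈ 33.6 kΩ

Output resistance R_th = Ra‖Rb = (5.74 × 8.34)/14.08 = 3.400 kΩ.
The fractional drop is R_th/(R_th + R_L); requiring this ≤ 0.0920 gives R_L ≥ R_th(1/0.0920 − 1) = 3.400 × 9.870 = 33.6 kΩ.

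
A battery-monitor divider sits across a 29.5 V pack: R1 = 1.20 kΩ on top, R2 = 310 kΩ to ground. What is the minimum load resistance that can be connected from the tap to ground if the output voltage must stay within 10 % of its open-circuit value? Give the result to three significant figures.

R_L(min) ≈ 10.8 kΩ

Output resistance R_th = R1‖R2 = (1.20 × 310)/311.2 = 1.195 kΩ.
The fractional drop is R_th/(R_th + R_L); requiring this ≤ 0.100 gives R_L ≥ R_th(1/0.100 − 1) = 1.195 × 9.000 = 10.8 kΩ.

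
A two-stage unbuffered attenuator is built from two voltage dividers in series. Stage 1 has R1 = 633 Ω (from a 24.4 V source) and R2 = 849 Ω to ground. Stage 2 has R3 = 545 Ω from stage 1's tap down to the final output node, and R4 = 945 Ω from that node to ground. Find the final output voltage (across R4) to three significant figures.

V_out ≈ 7.13 V

Stage 2 presents R3+R4 = 1490 Ω as a load on stage 1's tap.
Stage 1's lower leg becomes R2‖(R3+R4) = 540.8 Ω, so V_mid = 24.4 × 540.8/1174 = 11.24 V.
Stage 2 is itself unloaded: V_out = V_mid × R4/(R3+R4) = 11.24 × 945/1490 = 7.13 V.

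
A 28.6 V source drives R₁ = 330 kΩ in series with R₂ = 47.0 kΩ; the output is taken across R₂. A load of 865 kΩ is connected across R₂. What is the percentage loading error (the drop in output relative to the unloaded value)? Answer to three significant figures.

The divider's output (Thévenin) resistance is R₁‖R₂ = 41.14 kΩ.
Fractional drop under load = R_th/(R_th + R_L) = 41.14 / (41.14 + 865) = 0.04540.
So the output falls by 4.54 %.

4.54 %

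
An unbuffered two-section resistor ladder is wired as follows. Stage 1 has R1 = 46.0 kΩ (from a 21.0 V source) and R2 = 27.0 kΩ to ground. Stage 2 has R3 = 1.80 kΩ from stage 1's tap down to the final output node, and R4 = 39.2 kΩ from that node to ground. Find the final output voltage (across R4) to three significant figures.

Stage 2 presents R3+R4 = 41.00 kΩ as a load on stage 1's tap.
Stage 1's lower leg becomes R2‖(R3+R4) = 16.28 kΩ, so V_mid = 21.0 × 16.28/62.28 = 5.489 V.
Stage 2 is itself unloaded: V_out = V_mid × R4/(R3+R4) = 5.489 × 39.2/41.00 = 5.25 V.

V_out ≈ 5.25 V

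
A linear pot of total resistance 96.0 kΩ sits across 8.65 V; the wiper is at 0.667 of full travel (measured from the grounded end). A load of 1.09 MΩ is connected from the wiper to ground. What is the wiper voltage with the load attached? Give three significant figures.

The wiper splits the pot into (1−α)R = 31.97 kΩ above and αR = 64.03 kΩ below.
Lower section ‖ load = 60.48 kΩ.
V_wiper = 8.65 × 60.48/(31.97 + 60.48) = 5.66 V.

V ≈ 5.66 V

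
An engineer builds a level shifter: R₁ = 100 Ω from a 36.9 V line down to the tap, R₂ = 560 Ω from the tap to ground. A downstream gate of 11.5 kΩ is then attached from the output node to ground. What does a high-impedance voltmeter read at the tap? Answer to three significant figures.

V_out ≈ 31.1 V

The load sits in parallel with R₂: R₂‖R_L = (560 × 11500) / (560 + 11500) = 534.0 Ω.
V_out = 36.9 × 534.0 / (100 + 534.0) = 36.9 × 534.0/634.0 = 31.1 V.
(Unloaded it would have been 31.3 V.)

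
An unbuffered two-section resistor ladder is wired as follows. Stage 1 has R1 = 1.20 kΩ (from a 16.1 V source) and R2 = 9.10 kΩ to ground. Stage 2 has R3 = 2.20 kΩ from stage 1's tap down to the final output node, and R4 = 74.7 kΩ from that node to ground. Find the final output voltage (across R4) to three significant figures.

V_out ≈ 13.6 V

Stage 2 presents R3+R4 = 76.90 kΩ as a load on stage 1's tap.
Stage 1's lower leg becomes R2‖(R3+R4) = 8.137 kΩ, so V_mid = 16.1 × 8.137/9.337 = 14.03 V.
Stage 2 is itself unloaded: V_out = V_mid × R4/(R3+R4) = 14.03 × 74.7/76.90 = 13.6 V.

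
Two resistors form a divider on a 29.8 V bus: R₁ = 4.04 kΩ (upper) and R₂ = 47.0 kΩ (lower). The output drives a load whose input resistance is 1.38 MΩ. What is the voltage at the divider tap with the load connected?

The load sits in parallel with R₂: R₂‖R_L = (47.0 × 1380) / (47.0 + 1380) = 45.45 kΩ.
V_out = 29.8 × 45.45 / (4.04 + 45.45) = 29.8 × 45.45/49.49 = 27.4 V.

V_out ≈ 27.4 V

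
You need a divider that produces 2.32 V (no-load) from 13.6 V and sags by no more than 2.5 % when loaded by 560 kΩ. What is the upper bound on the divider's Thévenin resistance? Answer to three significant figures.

Loading drop = R_th/(R_th + R_L) ≤ 0.0250, so R_th ≤ R_L · ε/(1−ε) = 560 kΩ × 0.0250/0.9750 = 14.4 kΩ.
(Any R1, R2 with R2/(R1+R2) = 0.171 and R1‖R2 ≤ 14.4 kΩ will meet the spec.)

R_th ≤ 14.4 kΩ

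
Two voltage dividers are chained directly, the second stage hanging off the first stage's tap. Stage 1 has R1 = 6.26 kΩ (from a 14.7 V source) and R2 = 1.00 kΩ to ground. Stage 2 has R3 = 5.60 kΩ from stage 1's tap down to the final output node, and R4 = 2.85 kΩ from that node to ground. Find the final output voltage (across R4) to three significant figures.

Stage 2 presents R3+R4 = 8.450 kΩ as a load on stage 1's tap.
Stage 1's lower leg becomes R2‖(R3+R4) = 0.8942 kΩ, so V_mid = 14.7 × 0.8942/7.154 = 1.837 V.
Stage 2 is itself unloaded: V_out = V_mid × R4/(R3+R4) = 1.837 × 2.85/8.450 = 0.620 V.

V_out ≈ 0.620 V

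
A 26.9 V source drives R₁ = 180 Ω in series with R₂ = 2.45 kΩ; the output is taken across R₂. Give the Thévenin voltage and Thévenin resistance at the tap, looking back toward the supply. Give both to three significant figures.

V_th is the open-circuit tap voltage: 26.9 × 2450/(180 + 2450) = 25.1 V.
With the supply zeroed, R₁ and R₂ appear in parallel from the tap: R_th = R₁‖R₂ = (180 × 2450)/2630 = 168 Ω.

V_th = 25.1 V, R_th = 168 Ω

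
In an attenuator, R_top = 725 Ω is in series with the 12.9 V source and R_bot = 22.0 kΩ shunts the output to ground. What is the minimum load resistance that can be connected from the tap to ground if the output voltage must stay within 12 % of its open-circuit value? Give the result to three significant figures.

R_L(min) ≈ 5.15 kΩ

Output resistance R_th = R_top‖R_bot = (725 × 22000)/22720 = 701.9 Ω.
The fractional drop is R_th/(R_th + R_L); requiring this ≤ 0.120 gives R_L ≥ R_th(1/0.120 − 1) = 701.9 × 7.333 = 5.15 kΩ.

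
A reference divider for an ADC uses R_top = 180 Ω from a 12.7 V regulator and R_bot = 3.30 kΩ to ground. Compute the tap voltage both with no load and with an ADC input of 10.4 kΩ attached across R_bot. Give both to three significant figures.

Open-circuit: V = 12.7 × 3300/(180 + 3300) = 12.0 V.
With the load, R_bot becomes R_bot‖R_L = 2505 Ω, so V = 12.7 × 2505/2685 = 11.8 V.

Unloaded: 12.0 V; loaded: 11.8 V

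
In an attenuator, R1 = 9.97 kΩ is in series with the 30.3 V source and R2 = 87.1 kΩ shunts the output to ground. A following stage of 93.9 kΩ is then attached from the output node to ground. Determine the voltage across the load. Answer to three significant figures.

The load sits in parallel with R2: R2‖R_L = (87.1 × 93.9) / (87.1 + 93.9) = 45.19 kΩ.
V_out = 30.3 × 45.19 / (9.97 + 45.19) = 30.3 × 45.19/55.16 = 24.8 V.
(Unloaded it would have been 27.2 V.)

V_out ≈ 24.8 V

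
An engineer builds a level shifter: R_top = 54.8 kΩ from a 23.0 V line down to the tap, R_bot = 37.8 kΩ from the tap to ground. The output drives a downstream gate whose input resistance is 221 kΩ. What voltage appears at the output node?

The load sits in parallel with R_bot: R_bot‖R_L = (37.8 × 221) / (37.8 + 221) = 32.28 kΩ.
V_out = 23.0 × 32.28 / (54.8 + 32.28) = 23.0 × 32.28/87.08 = 8.53 V.

V_out ≈ 8.53 V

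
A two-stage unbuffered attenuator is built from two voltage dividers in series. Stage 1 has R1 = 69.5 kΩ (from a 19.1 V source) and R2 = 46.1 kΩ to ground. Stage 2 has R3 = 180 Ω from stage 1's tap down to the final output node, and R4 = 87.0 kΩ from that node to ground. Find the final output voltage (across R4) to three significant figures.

V_out ≈ 5.77 V

Stage 2 presents R3+R4 = 87180 Ω as a load on stage 1's tap.
Stage 1's lower leg becomes R2‖(R3+R4) = 30150 Ω, so V_mid = 19.1 × 30150/99650 = 5.779 V.
Stage 2 is itself unloaded: V_out = V_mid × R4/(R3+R4) = 5.779 × 87000/87180 = 5.77 V.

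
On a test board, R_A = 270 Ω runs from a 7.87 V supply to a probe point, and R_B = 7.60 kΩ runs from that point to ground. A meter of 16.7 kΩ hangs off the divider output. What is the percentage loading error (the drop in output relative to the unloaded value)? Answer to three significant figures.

The divider's output (Thévenin) resistance is R_A‖R_B = 260.7 Ω.
Fractional drop under load = R_th/(R_th + R_L) = 260.7 / (260.7 + 16700) = 0.01537.
So the output falls by 1.54 %.

1.54 %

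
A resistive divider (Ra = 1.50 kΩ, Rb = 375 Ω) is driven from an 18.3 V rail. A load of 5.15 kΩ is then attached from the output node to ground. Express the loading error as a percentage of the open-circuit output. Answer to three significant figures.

The divider's output (Thévenin) resistance is Ra‖Rb = 300.0 Ω.
Fractional drop under load = R_th/(R_th + R_L) = 300.0 / (300.0 + 5150) = 0.05505.
So the output falls by 5.50 %.

5.50 %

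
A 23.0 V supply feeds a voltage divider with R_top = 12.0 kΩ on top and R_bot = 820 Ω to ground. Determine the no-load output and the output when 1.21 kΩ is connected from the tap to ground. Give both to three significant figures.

Open-circuit: V = 23.0 × 820/(12000 + 820) = 1.47 V.
With the load, R_bot becomes R_bot‖R_L = 488.8 Ω, so V = 23.0 × 488.8/12490 = 0.900 V.

Unloaded: 1.47 V; loaded: 0.900 V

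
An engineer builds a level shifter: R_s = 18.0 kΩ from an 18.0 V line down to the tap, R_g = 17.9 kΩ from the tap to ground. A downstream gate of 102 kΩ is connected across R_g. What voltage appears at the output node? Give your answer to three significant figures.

V_out ≈ 8.25 V

The load sits in parallel with R_g: R_g‖R_L = (17.9 × 102) / (17.9 + 102) = 15.23 kΩ.
V_out = 18.0 × 15.23 / (18.0 + 15.23) = 18.0 × 15.23/33.23 = 8.25 V.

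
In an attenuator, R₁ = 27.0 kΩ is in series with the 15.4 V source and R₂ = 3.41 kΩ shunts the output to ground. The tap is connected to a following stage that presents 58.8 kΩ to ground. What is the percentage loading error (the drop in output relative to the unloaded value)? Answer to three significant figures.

The divider's output (Thévenin) resistance is R₁‖R₂ = 3.028 kΩ.
Fractional drop under load = R_th/(R_th + R_L) = 3.028 / (3.028 + 58.8) = 0.04897.
So the output falls by 4.90 %.

4.90 %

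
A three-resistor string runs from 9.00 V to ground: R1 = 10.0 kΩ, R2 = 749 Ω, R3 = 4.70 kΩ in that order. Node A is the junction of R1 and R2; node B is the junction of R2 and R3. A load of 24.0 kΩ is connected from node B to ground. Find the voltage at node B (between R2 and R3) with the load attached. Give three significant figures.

V ≈ 2.41 V

At node B, R3 is in parallel with the load: R3‖R_L = 3930 Ω.
Below node A the resistance is R2 + (R3‖R_L) = 4679 Ω, so V_A = 9.00 × 4679/14680 = 2.869 V.
Then V_B = V_A × (R3‖R_L)/(R2 + R3‖R_L) = 2.869 × 3930/4679 = 2.41 V.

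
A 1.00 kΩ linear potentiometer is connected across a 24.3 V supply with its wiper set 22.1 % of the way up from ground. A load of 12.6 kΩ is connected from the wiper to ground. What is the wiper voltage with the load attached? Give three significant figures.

V ≈ 5.30 V

The wiper splits the pot into (1−α)R = 779.0 Ω above and αR = 221.0 Ω below.
Lower section ‖ load = 217.2 Ω.
V_wiper = 24.3 × 217.2/(779.0 + 217.2) = 5.30 V.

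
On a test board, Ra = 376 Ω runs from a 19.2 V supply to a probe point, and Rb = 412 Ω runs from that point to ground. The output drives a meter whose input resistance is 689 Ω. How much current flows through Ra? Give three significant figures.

Rb‖R_L = 257.8 Ω, so the source sees Ra + Rb‖R_L = 633.8 Ω.
I = 19.2 V / 633.8 Ω = 30.3 mA.

I ≈ 30.3 mA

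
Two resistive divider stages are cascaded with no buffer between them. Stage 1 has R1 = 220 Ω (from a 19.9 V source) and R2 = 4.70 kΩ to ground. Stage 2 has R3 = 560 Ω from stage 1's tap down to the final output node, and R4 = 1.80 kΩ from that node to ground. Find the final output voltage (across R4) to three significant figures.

Stage 2 presents R3+R4 = 2360 Ω as a load on stage 1's tap.
Stage 1's lower leg becomes R2‖(R3+R4) = 1571 Ω, so V_mid = 19.9 × 1571/1791 = 17.46 V.
Stage 2 is itself unloaded: V_out = V_mid × R4/(R3+R4) = 17.46 × 1800/2360 = 13.3 V.

V_out ≈ 13.3 V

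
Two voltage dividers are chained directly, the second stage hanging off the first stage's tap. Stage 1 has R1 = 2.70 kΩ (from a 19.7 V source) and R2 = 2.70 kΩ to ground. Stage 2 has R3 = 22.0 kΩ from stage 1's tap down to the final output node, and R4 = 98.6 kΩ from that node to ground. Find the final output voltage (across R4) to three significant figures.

V_out ≈ 7.96 V

Stage 2 presents R3+R4 = 120.6 kΩ as a load on stage 1's tap.
Stage 1's lower leg becomes R2‖(R3+R4) = 2.641 kΩ, so V_mid = 19.7 × 2.641/5.341 = 9.741 V.
Stage 2 is itself unloaded: V_out = V_mid × R4/(R3+R4) = 9.741 × 98.6/120.6 = 7.96 V.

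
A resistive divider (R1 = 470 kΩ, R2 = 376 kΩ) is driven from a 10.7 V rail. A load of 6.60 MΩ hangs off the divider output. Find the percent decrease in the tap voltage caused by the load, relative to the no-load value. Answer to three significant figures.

The divider's output (Thévenin) resistance is R1‖R2 = 208.9 kΩ.
Fractional drop under load = R_th/(R_th + R_L) = 208.9 / (208.9 + 6600) = 0.03068.
So the output falls by 3.07 %.

3.07 %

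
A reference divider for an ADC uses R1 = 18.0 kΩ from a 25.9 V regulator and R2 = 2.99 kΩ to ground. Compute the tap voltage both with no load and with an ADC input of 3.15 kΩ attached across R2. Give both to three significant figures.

Unloaded: 3.69 V; loaded: 2.03 V

Open-circuit: V = 25.9 × 2.99/(18.0 + 2.99) = 3.69 V.
With the load, R2 becomes R2‖R_L = 1.534 kΩ, so V = 25.9 × 1.534/19.53 = 2.03 V.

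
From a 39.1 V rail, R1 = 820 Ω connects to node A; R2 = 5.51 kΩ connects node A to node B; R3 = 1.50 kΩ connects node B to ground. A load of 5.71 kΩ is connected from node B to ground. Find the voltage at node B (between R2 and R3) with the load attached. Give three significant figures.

At node B, R3 is in parallel with the load: R3‖R_L = 1188 Ω.
Below node A the resistance is R2 + (R3‖R_L) = 6698 Ω, so V_A = 39.1 × 6698/7518 = 34.84 V.
Then V_B = V_A × (R3‖R_L)/(R2 + R3‖R_L) = 34.84 × 1188/6698 = 6.18 V.

V ≈ 6.18 V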